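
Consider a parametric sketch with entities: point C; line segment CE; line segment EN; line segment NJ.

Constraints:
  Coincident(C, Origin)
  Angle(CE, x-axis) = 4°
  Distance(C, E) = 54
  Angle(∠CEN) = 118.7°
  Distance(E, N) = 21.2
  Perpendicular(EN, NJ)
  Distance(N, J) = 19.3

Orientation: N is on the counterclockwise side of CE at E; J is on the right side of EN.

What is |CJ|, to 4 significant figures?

81.64

C is at the origin; CE runs at 4.0° with length 54.0, so E = 54.0·(cos 4.0°, sin 4.0°) = (53.87, 3.767). ∠CEN = 118.7°, so EN runs at 4.0° + (180° − 118.7°) = 65.30° from the x-axis; with |EN| = 21.2, N = E + 21.2·(cos 65.30°, sin 65.30°) = (62.73, 23.03). The perpendicularity gives NJ at right angles to EN; with |NJ| = 19.3 on the right of EN, J = N + 19.3·(0.9085, -0.4179) = (80.26, 14.96). Then |CJ| = |J − C| = 81.64.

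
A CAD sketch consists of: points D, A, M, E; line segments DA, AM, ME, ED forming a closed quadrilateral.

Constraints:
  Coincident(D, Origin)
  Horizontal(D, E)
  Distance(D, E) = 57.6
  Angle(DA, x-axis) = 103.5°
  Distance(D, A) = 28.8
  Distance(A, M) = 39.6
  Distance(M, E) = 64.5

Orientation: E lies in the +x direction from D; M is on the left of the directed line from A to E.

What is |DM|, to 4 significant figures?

58.95

Checks: |AM| = 39.60 ✓; |ME| = 64.50 ✓.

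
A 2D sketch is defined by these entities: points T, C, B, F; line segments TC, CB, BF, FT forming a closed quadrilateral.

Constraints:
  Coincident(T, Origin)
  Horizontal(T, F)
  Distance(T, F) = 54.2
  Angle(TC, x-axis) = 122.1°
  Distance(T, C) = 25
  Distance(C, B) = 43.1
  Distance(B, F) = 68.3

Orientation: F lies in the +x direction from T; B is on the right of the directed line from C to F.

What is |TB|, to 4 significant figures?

24.23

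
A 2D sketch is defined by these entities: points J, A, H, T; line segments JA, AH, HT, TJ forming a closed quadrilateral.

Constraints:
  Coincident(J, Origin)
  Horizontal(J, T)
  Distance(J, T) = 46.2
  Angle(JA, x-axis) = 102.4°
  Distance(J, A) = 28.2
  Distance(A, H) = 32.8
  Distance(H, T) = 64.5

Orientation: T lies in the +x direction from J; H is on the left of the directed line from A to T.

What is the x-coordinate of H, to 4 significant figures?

12.19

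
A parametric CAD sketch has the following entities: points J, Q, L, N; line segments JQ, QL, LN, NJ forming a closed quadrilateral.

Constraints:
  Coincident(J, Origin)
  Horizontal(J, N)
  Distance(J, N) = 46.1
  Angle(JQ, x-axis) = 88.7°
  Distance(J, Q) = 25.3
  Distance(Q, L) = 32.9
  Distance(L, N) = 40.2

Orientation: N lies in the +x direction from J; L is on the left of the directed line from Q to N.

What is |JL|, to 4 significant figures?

48.65

J is at the origin; J and N share the same y with |JN| = 46.1 and N in +x, so N = (46.1, 0). JQ runs at 88.7° with |JQ| = 25.3, so Q = (0.5740, 25.29). L is determined by |QL| = 32.9 and |LN| = 40.2 together: it lies at the intersection of circle(Q, 32.9) and circle(N, 40.2). With |QN| = 52.08, the foot of the radical line on QN is 20.92 from Q and the perpendicular offset is √(32.9² − 20.92²) = 25.39. Taking the left-of-QN solution: L = (31.19, 37.33).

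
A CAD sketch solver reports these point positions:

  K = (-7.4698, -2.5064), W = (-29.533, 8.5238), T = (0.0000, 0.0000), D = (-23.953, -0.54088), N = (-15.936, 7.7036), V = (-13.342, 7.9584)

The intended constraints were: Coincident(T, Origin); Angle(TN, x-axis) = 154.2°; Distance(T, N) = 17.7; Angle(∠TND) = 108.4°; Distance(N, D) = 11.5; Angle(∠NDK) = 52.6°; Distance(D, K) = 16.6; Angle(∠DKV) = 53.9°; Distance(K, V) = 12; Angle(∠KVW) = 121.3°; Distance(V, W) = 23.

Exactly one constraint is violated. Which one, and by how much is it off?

Distance(V, W) = 23 — off by 6.80.

T = (0.00, 0.00) ✓; TN at 154.2° ✓; |TN| = 17.70 ✓; ∠TND = 108.4° ✓; |ND| = 11.50 ✓; ∠NDK = 52.60° ✓; |DK| = 16.60 ✓; ∠DKV = 53.90° ✓; |KV| = 12.00 ✓; ∠KVW = 121.3° ✓; |VW| = 16.20 ✗.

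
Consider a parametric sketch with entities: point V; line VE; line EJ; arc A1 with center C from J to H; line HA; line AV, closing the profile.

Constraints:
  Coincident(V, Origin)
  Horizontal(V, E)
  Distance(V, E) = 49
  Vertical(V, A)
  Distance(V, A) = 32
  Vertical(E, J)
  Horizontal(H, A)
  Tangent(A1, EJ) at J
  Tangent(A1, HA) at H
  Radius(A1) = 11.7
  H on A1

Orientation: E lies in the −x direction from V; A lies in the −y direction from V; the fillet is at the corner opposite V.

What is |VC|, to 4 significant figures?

42.47

VA is vertical with |VA| = 32.0 and A on the −y side, so A = (0.000, -32.00). The virtual corner opposite V is at (-49.00, -32.00). Since A1 is tangent to EJ there, CJ ⟂ EJ and tangency of A1 to HA means the radius CH is perpendicular to HA, with radius 11.7, so the center C sits 11.7 in from both sides at C = (-37.30, -20.30). Then |VC| = |C − V| = 42.47.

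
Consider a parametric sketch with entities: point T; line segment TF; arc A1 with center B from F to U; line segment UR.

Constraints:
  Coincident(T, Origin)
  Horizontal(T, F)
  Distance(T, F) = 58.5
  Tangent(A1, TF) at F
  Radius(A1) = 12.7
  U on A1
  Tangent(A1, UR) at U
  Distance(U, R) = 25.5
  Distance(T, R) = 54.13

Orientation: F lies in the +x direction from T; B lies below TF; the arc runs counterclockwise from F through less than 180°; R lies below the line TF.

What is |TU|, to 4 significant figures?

47.17

Checks: |BF| = 12.70 ✓; |BU| = 12.70 ✓; ∠(BU, UR) = 90.00° ✓; |UR| = 25.50 ✓; |TR| = 54.13 ✓.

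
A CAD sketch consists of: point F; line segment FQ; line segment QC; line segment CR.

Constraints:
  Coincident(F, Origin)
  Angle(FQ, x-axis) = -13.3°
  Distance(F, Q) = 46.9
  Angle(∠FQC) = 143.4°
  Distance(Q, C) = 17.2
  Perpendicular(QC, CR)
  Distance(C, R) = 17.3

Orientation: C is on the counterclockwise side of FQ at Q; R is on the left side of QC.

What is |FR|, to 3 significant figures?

55.9

∠FQC = 143.4°, so QC runs at -13.3° + (180° − 143.4°) = 23.3° from the x-axis; with |QC| = 17.2, C = Q + 17.2·(cos 23.3°, sin 23.3°) = (61.4, -3.99). QC ⟂ CR; with |CR| = 17.3 on the left of QC, R = C + 17.3·(-0.396, 0.918) = (54.6, 11.9). Then |FR| = |R − F| = 55.9.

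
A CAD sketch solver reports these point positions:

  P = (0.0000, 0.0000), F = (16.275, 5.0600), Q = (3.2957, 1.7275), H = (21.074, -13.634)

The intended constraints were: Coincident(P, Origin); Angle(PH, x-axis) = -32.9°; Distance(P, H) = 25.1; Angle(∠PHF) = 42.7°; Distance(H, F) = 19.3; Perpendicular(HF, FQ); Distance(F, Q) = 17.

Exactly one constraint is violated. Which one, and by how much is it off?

Distance(F, Q) = 17 — off by 3.60.

P = (0.00, 0.00) ✓; PH at -32.90° ✓; |PH| = 25.10 ✓; ∠PHF = 42.70° ✓; |HF| = 19.30 ✓; ∠(HF, FQ) = 90.00° ✓; |FQ| = 13.40 ✗.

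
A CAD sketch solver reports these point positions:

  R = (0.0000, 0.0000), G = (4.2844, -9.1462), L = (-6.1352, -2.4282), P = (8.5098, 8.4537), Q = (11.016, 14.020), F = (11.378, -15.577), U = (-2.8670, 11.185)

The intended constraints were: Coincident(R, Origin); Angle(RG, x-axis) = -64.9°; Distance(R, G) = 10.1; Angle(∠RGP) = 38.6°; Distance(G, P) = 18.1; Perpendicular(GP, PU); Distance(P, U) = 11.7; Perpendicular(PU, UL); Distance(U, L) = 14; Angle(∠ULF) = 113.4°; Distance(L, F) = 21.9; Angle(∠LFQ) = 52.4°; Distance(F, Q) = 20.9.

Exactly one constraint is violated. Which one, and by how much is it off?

Distance(F, Q) = 20.9 — off by 8.70.

R = (0.00, 0.00) ✓; RG at -64.90° ✓; |RG| = 10.10 ✓; ∠RGP = 38.60° ✓; |GP| = 18.10 ✓; ∠(GP, PU) = 90.00° ✓; |PU| = 11.70 ✓; ∠(PU, UL) = 90.00° ✓; |UL| = 14.00 ✓; ∠ULF = 113.4° ✓; |LF| = 21.90 ✓; ∠LFQ = 52.40° ✓; |FQ| = 29.60 ✗.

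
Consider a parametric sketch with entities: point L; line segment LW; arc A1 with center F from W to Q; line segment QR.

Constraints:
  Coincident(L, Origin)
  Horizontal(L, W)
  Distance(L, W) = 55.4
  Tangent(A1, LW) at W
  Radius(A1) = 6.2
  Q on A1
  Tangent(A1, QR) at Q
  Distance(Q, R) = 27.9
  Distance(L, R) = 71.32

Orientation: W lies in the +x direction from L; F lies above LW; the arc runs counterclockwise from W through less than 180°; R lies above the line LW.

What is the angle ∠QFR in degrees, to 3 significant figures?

77.5°

Checks: |FW| = 6.200 ✓; |FQ| = 6.200 ✓; ∠(FQ, QR) = 90.00° ✓; |QR| = 27.90 ✓; |LR| = 71.32 ✓.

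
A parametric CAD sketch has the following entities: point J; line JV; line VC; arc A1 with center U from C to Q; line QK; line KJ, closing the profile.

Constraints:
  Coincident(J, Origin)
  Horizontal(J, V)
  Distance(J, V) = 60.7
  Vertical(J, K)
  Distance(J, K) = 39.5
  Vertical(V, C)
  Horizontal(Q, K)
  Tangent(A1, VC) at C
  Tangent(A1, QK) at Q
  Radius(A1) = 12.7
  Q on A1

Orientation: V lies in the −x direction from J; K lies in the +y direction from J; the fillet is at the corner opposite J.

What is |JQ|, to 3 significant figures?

62.2

J is at the origin; J and V share the same y with |JV| = 60.7 and V on the −x side, so V = (-60.7, 0.00). JK is vertical with |JK| = 39.5 and K on the +y side, so K = (0.00, 39.5). The virtual corner opposite J is at (-60.7, 39.5). The tangent condition forces UC to be normal to VC and since A1 is tangent to QK there, UQ ⟂ QK, with radius 12.7, so the center U sits 12.7 in from both sides at U = (-48.0, 26.8). That places the tangent points at C = (-60.7, 26.8) on VC and Q = (-48.0, 39.5) on QK. Then |JQ| = |Q − J| = 62.2.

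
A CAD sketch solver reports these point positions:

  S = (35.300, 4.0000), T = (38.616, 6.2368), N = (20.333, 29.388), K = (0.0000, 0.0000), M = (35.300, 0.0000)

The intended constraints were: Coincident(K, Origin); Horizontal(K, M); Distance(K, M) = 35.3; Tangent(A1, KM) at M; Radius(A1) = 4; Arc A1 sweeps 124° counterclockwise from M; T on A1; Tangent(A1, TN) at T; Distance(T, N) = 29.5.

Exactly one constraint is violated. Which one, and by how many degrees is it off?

Tangent(A1, TN) at T — off by 4.30°.

K = (0.00, 0.00) ✓; K.y = 0.00, M.y = 0.00 ✓; |KM| = 35.30 ✓; ∠(SM, MK) = 90.00° ✓; |SM| = 4.000 ✓; bearing(S→T) − bearing(S→M) = 124.0° ✓; |ST| = 4.000 ✓; ∠(ST, TN) = 85.70° ✗; |TN| = 29.50 ✓.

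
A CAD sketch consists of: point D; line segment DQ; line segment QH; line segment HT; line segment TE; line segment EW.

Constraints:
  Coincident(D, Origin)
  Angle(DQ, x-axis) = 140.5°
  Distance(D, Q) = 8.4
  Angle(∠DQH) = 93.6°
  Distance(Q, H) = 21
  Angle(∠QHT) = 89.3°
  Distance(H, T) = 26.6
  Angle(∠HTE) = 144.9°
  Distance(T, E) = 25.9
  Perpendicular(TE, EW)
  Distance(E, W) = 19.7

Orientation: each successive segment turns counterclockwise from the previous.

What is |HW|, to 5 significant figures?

47.866

D is at the origin; DQ runs at 140.5° with length 8.4, so Q = (-6.4816, 5.3431). ∠DQH = 93.6° gives QH at -133.10° from the x-axis; with |QH| = 21.0, H = (-20.830, -9.9904). ∠QHT = 89.3° gives HT at -42.400° from the x-axis; with |HT| = 26.6, T = (-1.1875, -27.927). ∠HTE = 144.9° gives TE at -7.3000° from the x-axis; with |TE| = 25.9, E = (24.503, -31.218). TE is perpendicular to EW, so EW runs at 82.700°; with |EW| = 19.7, W = (27.006, -11.677). Then |HW| = |W − H| = 47.866.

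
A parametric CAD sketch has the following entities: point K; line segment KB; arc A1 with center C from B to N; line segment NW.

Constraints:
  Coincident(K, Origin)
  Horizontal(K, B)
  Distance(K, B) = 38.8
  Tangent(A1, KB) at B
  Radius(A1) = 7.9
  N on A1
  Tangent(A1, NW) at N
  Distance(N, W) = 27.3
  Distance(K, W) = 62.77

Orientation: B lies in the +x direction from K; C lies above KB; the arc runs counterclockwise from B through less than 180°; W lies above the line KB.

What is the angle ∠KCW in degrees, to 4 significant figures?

134.0°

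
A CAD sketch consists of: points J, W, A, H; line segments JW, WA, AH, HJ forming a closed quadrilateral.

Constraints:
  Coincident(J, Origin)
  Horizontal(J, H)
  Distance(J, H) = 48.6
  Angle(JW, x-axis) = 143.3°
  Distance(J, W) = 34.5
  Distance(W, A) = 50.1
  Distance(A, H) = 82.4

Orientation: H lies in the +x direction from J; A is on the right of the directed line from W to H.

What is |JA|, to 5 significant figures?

40.896

J is at the origin; JH is horizontal with |JH| = 48.6 and H in +x, so H = (48.6, 0). JW runs at 143.3° with |JW| = 34.5, so W = (-27.661, 20.618). A is determined by |WA| = 50.1 and |AH| = 82.4 together: it lies at the intersection of circle(W, 50.1) and circle(H, 82.4). With |WH| = 78.999, the foot of the radical line on WH is 12.412 from W and the perpendicular offset is √(50.1² − 12.412²) = 48.538. Taking the right-of-WH solution: A = (-28.347, -29.477).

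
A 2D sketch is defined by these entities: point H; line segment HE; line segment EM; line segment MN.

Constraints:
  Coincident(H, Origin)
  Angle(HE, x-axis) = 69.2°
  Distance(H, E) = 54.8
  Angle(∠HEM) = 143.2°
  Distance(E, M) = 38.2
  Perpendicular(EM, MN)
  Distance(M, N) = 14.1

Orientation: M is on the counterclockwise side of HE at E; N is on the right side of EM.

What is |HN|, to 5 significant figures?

94.548

H is at the origin; HE runs at 69.2° with length 54.8, so E = 54.8·(cos 69.2°, sin 69.2°) = (19.460, 51.228). ∠HEM = 143.2°, so EM runs at 69.2° + (180° − 143.2°) = 106.00° from the x-axis; with |EM| = 38.2, M = E + 38.2·(cos 106.00°, sin 106.00°) = (8.9305, 87.949). EM ⟂ MN; with |MN| = 14.1 on the right of EM, N = M + 14.1·(0.96126, 0.27564) = (22.484, 91.835). Then |HN| = |N − H| = 94.548.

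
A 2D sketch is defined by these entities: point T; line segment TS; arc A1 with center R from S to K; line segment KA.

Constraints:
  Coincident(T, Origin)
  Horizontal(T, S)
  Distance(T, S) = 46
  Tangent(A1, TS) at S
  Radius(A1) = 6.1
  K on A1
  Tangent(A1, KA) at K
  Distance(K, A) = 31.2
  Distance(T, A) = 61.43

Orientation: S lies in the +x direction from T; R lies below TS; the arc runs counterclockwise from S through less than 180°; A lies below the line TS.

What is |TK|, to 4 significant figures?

40.86

T is at the origin; TS is horizontal with |TS| = 46.0 and S on the +x side, so S = (46.00, 0.000). A1 meets TS tangentially, so RS is at right angles to TS, so R = S + (0, -6.1) = (46.00, -6.100). Since RK ⟂ KA (tangency), |RA| = √(6.1² + 31.2²) = 31.79 regardless of where K sits on A1. So A lies on both circle(T, 61.43) and circle(R, 31.79); the below-TS intersection is A = (48.42, -37.80). K is the foot of the tangent from A: K = (40.12, -7.724).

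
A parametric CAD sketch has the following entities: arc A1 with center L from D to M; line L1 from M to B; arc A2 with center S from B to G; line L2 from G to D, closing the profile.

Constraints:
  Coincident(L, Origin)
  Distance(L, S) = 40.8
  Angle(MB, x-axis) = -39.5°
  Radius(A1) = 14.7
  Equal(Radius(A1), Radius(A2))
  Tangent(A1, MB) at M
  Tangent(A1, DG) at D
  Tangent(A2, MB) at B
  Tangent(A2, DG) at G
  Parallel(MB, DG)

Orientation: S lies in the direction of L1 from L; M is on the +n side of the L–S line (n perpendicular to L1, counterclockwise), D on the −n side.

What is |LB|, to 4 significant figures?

43.37

Tangency of A1 to both parallel lines with radius 14.7 puts M and D at L ± 14.7·n: M = (9.350, 11.34), D = (-9.350, -11.34). Equal radii place B and G the same way about S: B = S + 14.7·n = (40.83, -14.61), G = S − 14.7·n = (22.13, -37.29). Then |LB| = |B − L| = 43.37.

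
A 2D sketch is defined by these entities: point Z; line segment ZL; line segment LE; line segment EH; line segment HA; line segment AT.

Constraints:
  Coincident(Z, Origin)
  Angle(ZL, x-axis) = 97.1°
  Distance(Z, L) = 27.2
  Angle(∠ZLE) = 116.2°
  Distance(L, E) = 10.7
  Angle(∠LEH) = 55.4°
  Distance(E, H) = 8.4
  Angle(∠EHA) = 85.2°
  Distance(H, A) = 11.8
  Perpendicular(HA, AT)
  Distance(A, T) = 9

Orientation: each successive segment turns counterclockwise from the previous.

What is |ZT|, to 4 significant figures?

35.09

∠EHA = 85.2° gives HA at 20.30° from the x-axis; with |HA| = 11.8, A = (-0.1610, 26.49). HA ⟂ AT, so AT runs at 110.3°; with |AT| = 9.0, T = (-3.283, 34.93). Then |ZT| = |T − Z| = 35.09.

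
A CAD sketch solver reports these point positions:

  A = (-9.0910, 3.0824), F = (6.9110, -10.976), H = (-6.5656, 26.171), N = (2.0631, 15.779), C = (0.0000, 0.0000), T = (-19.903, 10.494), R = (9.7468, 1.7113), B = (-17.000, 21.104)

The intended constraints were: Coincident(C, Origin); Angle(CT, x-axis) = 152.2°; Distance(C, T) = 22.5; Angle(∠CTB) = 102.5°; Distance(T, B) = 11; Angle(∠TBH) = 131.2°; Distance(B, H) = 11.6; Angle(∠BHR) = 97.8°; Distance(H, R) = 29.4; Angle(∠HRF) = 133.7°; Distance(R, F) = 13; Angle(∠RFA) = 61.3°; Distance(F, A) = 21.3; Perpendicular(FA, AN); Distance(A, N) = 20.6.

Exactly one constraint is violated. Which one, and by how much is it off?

Distance(A, N) = 20.6 — off by 3.70.

C = (0.00, 0.00) ✓; CT at 152.2° ✓; |CT| = 22.50 ✓; ∠CTB = 102.5° ✓; |TB| = 11.00 ✓; ∠TBH = 131.2° ✓; |BH| = 11.60 ✓; ∠BHR = 97.80° ✓; |HR| = 29.40 ✓; ∠HRF = 133.7° ✓; |RF| = 13.00 ✓; ∠RFA = 61.30° ✓; |FA| = 21.30 ✓; ∠(FA, AN) = 90.00° ✓; |AN| = 16.90 ✗.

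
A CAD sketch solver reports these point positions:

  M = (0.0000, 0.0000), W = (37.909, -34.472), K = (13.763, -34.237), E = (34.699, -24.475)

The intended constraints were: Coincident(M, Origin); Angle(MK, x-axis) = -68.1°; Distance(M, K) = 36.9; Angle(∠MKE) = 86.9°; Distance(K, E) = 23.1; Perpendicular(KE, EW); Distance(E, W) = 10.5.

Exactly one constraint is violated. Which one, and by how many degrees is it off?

Perpendicular(KE, EW) — off by 7.20°.

M = (0.00, 0.00) ✓; MK at -68.10° ✓; |MK| = 36.90 ✓; ∠MKE = 86.90° ✓; |KE| = 23.10 ✓; ∠(KE, EW) = 97.20° ✗; |EW| = 10.50 ✓.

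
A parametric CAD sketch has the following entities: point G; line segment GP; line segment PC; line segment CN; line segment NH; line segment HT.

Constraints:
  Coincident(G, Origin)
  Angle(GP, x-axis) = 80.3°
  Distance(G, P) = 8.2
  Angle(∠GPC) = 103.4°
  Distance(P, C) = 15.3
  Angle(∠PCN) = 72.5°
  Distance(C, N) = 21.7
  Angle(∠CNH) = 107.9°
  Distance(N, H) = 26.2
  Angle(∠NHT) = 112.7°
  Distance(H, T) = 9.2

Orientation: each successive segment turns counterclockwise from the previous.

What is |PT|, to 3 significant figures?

24.4

G is at the origin; GP runs at 80.3° with length 8.2, so P = (1.38, 8.08). ∠GPC = 103.4° gives PC at 157° from the x-axis; with |PC| = 15.3, C = (-12.7, 14.1). ∠PCN = 72.5° gives CN at -95.6° from the x-axis; with |CN| = 21.7, N = (-14.8, -7.51). ∠CNH = 107.9° gives NH at -23.5° from the x-axis; with |NH| = 26.2, H = (9.22, -18.0). ∠NHT = 112.7° gives HT at 43.8° from the x-axis; with |HT| = 9.2, T = (15.9, -11.6). Then |PT| = |T − P| = 24.4.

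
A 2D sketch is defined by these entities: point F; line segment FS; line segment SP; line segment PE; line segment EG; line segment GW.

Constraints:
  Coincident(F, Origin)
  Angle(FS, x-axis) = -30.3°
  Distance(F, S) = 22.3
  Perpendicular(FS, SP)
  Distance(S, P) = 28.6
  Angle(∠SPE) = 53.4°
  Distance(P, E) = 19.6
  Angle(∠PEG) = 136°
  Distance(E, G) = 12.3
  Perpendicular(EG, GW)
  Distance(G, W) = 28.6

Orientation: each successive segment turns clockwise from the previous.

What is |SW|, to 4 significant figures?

10.47

F is at the origin; FS runs at -30.3° with length 22.3, so S = (19.25, -11.25). The perpendicularity gives SP at right angles to FS, so SP runs at -120.3°; with |SP| = 28.6, P = (4.824, -35.94). ∠SPE = 53.4° gives PE at 113.1° from the x-axis; with |PE| = 19.6, E = (-2.866, -17.92). ∠PEG = 136.0° gives EG at 69.10° from the x-axis; with |EG| = 12.3, G = (1.522, -6.425). EG is perpendicular to GW, so GW runs at -20.90°; with |GW| = 28.6, W = (28.24, -16.63). Then |SW| = |W − S| = 10.47.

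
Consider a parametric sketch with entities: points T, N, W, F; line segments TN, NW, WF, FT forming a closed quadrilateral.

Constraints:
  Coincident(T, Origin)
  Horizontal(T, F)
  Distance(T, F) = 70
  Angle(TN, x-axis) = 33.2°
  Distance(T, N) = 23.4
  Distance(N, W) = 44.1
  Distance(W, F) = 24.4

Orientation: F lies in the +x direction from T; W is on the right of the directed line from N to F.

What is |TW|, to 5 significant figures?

54.907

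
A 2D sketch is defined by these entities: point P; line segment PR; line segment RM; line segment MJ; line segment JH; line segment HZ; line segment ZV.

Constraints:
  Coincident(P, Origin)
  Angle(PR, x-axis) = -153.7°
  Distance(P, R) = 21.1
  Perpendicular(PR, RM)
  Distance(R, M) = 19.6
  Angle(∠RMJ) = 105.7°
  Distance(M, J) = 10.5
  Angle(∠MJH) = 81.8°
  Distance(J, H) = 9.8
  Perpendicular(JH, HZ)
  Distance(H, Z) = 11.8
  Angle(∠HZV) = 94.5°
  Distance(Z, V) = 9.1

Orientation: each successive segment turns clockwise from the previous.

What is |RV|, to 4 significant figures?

20.21

The perpendicularity gives HZ at right angles to JH, so HZ runs at -146.2°; with |HZ| = 11.8, Z = (-24.15, 0.5403). ∠HZV = 94.5° gives ZV at 128.3° from the x-axis; with |ZV| = 9.1, V = (-29.79, 7.682). Then |RV| = |V − R| = 20.21.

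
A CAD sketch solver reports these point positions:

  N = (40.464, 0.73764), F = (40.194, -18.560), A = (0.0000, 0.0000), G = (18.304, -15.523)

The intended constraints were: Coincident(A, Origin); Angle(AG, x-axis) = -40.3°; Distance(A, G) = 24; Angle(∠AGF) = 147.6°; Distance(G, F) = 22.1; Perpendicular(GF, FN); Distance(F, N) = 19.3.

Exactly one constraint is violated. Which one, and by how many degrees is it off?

Perpendicular(GF, FN) — off by 7.10°.

A = (0.00, 0.00) ✓; AG at -40.30° ✓; |AG| = 24.00 ✓; ∠AGF = 147.6° ✓; |GF| = 22.10 ✓; ∠(GF, FN) = 97.10° ✗; |FN| = 19.30 ✓.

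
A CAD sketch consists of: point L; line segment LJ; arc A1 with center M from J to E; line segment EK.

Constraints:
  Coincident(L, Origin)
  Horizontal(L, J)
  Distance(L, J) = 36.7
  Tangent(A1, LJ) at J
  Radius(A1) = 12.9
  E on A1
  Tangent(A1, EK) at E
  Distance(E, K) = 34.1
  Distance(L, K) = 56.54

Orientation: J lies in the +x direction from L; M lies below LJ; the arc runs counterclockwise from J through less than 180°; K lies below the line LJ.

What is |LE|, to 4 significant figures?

28.15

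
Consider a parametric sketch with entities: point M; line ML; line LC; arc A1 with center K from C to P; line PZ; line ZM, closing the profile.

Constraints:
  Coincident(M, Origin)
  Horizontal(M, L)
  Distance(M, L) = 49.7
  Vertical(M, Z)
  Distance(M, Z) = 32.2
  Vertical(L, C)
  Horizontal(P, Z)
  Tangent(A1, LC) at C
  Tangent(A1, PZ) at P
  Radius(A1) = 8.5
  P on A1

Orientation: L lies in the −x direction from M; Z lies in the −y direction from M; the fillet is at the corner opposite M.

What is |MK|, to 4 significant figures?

47.53

MZ is vertical with |MZ| = 32.2 and Z on the −y side, so Z = (0.000, -32.20). The virtual corner opposite M is at (-49.70, -32.20). A1 meets LC tangentially, so KC is at right angles to LC and since A1 is tangent to PZ there, KP ⟂ PZ, with radius 8.5, so the center K sits 8.5 in from both sides at K = (-41.20, -23.70). Then |MK| = |K − M| = 47.53.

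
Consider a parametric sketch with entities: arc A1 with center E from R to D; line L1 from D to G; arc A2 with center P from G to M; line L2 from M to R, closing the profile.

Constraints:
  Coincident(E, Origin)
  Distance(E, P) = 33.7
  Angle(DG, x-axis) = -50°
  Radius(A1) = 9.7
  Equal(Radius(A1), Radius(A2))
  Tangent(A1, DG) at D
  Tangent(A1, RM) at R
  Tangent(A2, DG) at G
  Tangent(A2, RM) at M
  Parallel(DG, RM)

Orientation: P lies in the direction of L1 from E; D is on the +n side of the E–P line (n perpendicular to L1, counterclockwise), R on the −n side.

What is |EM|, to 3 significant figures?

35.1

Tangency of A1 to both parallel lines with radius 9.7 puts D and R at E ± 9.7·n: D = (7.43, 6.24), R = (-7.43, -6.24). Equal radii place G and M the same way about P: G = P + 9.7·n = (29.1, -19.6), M = P − 9.7·n = (14.2, -32.1). Then |EM| = |M − E| = 35.1.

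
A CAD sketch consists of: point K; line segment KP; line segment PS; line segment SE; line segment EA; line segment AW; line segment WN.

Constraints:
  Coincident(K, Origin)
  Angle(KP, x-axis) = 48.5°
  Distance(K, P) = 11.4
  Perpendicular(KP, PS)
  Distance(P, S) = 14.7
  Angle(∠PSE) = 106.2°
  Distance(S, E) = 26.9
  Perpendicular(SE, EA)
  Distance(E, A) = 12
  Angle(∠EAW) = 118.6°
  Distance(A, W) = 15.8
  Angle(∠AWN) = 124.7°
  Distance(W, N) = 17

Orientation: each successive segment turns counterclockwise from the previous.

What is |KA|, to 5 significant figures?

20.742

∠PSE = 106.2° gives SE at -147.70° from the x-axis; with |SE| = 26.9, E = (-26.193, 3.9045). SE is perpendicular to EA, so EA runs at -57.700°; with |EA| = 12.0, A = (-19.781, -6.2386). Then |KA| = |A − K| = 20.742.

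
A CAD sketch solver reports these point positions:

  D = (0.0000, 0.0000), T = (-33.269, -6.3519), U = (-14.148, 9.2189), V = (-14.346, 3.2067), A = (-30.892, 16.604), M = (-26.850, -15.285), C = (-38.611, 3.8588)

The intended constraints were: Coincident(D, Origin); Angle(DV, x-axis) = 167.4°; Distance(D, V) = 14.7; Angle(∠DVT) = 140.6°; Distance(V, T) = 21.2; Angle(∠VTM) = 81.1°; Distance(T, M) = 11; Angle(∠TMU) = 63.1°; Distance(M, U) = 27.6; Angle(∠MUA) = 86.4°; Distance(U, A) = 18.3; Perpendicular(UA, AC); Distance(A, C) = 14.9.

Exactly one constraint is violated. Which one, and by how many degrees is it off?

Perpendicular(UA, AC) — off by 7.40°.

D = (0.00, 0.00) ✓; DV at 167.4° ✓; |DV| = 14.70 ✓; ∠DVT = 140.6° ✓; |VT| = 21.20 ✓; ∠VTM = 81.10° ✓; |TM| = 11.00 ✓; ∠TMU = 63.10° ✓; |MU| = 27.60 ✓; ∠MUA = 86.40° ✓; |UA| = 18.30 ✓; ∠(UA, AC) = 82.60° ✗; |AC| = 14.90 ✓.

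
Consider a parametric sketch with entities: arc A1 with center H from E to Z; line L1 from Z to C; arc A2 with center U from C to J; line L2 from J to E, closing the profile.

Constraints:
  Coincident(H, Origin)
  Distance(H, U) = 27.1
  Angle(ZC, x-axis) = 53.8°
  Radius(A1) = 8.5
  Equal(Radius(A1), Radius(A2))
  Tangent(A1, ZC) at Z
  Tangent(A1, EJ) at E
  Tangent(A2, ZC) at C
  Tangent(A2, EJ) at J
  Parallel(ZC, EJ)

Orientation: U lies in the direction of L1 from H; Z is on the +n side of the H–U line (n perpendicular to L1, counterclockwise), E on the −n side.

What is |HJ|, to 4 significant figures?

28.40

Tangency of A1 to both parallel lines with radius 8.5 puts Z and E at H ± 8.5·n: Z = (-6.859, 5.020), E = (6.859, -5.020). Equal radii place C and J the same way about U: C = U + 8.5·n = (9.146, 26.89), J = U − 8.5·n = (22.86, 16.85). Then |HJ| = |J − H| = 28.40.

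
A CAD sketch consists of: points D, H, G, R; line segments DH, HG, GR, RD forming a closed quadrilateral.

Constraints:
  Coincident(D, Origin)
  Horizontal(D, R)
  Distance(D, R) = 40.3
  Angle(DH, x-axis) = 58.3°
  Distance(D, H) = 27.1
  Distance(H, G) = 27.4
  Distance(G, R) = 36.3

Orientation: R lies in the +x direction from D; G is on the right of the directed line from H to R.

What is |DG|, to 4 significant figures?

4.727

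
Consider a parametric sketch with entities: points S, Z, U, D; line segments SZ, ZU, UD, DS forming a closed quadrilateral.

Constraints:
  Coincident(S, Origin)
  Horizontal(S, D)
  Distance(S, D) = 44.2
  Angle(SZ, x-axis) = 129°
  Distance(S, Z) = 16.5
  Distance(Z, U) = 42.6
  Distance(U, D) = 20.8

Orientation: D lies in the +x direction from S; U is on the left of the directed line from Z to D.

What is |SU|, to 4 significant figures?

36.19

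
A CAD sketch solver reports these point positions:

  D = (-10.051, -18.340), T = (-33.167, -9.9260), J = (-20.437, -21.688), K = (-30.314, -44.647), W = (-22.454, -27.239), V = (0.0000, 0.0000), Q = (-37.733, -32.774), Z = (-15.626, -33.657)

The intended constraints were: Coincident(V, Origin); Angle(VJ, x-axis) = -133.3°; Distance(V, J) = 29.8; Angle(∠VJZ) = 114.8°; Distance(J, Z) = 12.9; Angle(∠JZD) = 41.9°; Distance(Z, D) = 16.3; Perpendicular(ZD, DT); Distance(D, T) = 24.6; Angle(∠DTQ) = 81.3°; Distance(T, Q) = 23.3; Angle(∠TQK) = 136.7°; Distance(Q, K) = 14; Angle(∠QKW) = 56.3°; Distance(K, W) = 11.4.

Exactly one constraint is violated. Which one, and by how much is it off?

Distance(K, W) = 11.4 — off by 7.70.

V = (0.00, 0.00) ✓; VJ at -133.3° ✓; |VJ| = 29.80 ✓; ∠VJZ = 114.8° ✓; |JZ| = 12.90 ✓; ∠JZD = 41.90° ✓; |ZD| = 16.30 ✓; ∠(ZD, DT) = 90.00° ✓; |DT| = 24.60 ✓; ∠DTQ = 81.30° ✓; |TQ| = 23.30 ✓; ∠TQK = 136.7° ✓; |QK| = 14.00 ✓; ∠QKW = 56.30° ✓; |KW| = 19.10 ✗.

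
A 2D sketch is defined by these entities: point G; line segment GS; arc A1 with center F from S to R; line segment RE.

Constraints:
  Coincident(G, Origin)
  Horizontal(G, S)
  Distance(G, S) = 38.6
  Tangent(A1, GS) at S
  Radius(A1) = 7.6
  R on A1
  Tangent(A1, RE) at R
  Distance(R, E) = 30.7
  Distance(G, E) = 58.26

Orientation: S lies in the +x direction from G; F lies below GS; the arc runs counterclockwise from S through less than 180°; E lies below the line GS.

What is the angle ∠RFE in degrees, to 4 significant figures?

76.10°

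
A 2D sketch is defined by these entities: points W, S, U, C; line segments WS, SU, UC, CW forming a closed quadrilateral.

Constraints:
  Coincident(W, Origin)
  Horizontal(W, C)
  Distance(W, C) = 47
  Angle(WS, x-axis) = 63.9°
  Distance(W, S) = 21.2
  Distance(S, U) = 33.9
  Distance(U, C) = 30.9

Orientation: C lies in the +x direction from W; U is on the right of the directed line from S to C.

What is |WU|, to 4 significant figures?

23.38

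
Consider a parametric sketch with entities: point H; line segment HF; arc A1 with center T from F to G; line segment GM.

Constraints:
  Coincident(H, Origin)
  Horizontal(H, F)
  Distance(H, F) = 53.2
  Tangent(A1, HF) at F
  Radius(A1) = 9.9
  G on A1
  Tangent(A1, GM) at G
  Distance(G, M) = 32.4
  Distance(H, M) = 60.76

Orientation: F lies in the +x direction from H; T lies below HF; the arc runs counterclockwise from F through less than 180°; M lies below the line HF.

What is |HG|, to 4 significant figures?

44.43

H is at the origin; H and F share the same y with |HF| = 53.2 and F on the +x side, so F = (53.20, 0.000). Tangency of A1 to HF means the radius TF is perpendicular to HF, so T = F + (0, -9.9) = (53.20, -9.900). Since TG ⟂ GM (tangency), |TM| = √(9.9² + 32.4²) = 33.88 regardless of where G sits on A1. So M lies on both circle(H, 60.76) and circle(T, 33.88); the below-HF intersection is M = (43.55, -42.37). G is the foot of the tangent from M: G = (43.30, -9.975).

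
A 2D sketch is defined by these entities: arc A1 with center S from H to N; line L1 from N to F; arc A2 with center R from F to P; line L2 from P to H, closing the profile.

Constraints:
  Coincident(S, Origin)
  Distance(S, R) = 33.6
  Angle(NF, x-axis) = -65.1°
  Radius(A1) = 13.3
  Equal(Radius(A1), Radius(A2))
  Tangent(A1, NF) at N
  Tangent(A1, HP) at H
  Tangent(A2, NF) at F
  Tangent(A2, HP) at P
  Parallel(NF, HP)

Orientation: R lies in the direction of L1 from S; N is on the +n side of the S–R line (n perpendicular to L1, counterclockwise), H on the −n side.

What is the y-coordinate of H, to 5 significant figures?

-5.5998

The slot axis is L1's direction at -65.1°, so u = (cos -65.1°, sin -65.1°) = (0.42104, -0.90704) and n = (−sin -65.1°, cos -65.1°) = (0.90704, 0.42104). S is at the origin and R lies 33.6 along u from S, so R = 33.6·u = (14.147, -30.477). Tangency of A1 to both parallel lines with radius 13.3 puts N and H at S ± 13.3·n: N = (12.064, 5.5998), H = (-12.064, -5.5998). So H.y = -5.5998.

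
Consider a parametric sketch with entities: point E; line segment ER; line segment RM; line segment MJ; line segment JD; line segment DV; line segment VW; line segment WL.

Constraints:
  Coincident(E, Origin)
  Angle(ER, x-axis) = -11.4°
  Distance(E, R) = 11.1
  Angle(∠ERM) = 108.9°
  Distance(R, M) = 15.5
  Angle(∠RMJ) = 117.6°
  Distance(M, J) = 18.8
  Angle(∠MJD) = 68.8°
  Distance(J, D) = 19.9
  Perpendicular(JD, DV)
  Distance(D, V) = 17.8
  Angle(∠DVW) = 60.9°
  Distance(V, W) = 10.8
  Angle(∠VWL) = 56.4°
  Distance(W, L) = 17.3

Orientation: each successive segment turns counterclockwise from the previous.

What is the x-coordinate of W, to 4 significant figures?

12.52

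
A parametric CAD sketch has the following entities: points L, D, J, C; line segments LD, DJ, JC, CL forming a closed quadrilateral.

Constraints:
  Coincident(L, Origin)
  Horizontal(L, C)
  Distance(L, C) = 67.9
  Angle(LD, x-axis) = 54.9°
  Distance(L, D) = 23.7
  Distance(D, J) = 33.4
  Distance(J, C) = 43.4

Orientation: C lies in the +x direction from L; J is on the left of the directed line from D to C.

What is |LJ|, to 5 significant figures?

55.667

Checks: |DJ| = 33.40 ✓; |JC| = 43.40 ✓.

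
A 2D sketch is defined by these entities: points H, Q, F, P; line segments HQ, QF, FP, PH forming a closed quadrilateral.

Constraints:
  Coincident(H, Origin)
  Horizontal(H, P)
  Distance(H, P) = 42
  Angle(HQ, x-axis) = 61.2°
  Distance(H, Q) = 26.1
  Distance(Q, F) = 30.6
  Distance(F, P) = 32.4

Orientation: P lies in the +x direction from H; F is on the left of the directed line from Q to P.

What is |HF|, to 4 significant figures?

52.77

Checks: |QF| = 30.60 ✓; |FP| = 32.40 ✓.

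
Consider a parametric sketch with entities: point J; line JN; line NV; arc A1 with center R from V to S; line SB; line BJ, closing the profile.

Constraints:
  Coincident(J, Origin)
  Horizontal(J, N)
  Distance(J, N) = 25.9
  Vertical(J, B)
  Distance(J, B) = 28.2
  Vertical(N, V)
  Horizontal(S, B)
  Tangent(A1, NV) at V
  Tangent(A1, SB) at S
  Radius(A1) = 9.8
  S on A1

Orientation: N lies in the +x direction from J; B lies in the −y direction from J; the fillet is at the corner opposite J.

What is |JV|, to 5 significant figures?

31.771

J is at the origin; J and N share the same y with |JN| = 25.9 and N on the +x side, so N = (25.900, 0.0000). JB is vertical with |JB| = 28.2 and B on the −y side, so B = (0.0000, -28.200). The virtual corner opposite J is at (25.900, -28.200). Since A1 is tangent to NV there, RV ⟂ NV and A1 meets SB tangentially, so RS is at right angles to SB, with radius 9.8, so the center R sits 9.8 in from both sides at R = (16.100, -18.400). That places the tangent points at V = (25.900, -18.400) on NV and S = (16.100, -28.200) on SB. Then |JV| = |V − J| = 31.771.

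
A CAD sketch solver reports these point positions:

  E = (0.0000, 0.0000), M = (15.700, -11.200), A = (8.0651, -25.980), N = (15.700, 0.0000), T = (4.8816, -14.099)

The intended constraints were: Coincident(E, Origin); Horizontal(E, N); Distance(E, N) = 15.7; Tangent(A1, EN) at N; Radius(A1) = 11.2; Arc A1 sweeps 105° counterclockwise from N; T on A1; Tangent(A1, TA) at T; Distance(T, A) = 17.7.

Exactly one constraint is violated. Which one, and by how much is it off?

Distance(T, A) = 17.7 — off by 5.40.

E = (0.00, 0.00) ✓; E.y = 0.00, N.y = 0.00 ✓; |EN| = 15.70 ✓; ∠(MN, NE) = 90.00° ✓; |MN| = 11.20 ✓; bearing(M→T) − bearing(M→N) = 105.0° ✓; |MT| = 11.20 ✓; ∠(MT, TA) = 90.00° ✓; |TA| = 12.30 ✗.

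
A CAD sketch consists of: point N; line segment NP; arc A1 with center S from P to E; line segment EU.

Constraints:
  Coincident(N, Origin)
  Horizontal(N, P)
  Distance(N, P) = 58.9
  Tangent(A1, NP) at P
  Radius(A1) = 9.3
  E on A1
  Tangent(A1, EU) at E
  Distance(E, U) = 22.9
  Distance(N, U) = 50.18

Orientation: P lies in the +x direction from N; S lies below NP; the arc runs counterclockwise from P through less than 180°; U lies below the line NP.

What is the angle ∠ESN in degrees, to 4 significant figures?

11.90°

Checks: |SE| = 9.300 ✓; ∠(SE, EU) = 90.00° ✓; |EU| = 22.90 ✓; |NU| = 50.18 ✓.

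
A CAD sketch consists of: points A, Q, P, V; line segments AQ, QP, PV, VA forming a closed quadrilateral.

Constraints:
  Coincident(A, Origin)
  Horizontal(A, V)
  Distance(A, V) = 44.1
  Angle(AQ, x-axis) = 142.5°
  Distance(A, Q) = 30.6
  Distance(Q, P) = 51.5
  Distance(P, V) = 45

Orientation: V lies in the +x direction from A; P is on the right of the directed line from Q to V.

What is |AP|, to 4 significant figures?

23.98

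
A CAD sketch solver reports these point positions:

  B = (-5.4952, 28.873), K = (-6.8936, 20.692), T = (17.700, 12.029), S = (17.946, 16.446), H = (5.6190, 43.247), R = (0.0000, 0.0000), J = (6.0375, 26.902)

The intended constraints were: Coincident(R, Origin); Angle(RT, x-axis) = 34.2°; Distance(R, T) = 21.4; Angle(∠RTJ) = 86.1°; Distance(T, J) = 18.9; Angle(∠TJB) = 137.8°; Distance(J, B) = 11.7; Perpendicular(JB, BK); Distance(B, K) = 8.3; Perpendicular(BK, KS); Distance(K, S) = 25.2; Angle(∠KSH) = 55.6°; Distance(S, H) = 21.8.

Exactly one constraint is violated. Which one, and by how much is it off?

Distance(S, H) = 21.8 — off by 7.70.

R = (0.00, 0.00) ✓; RT at 34.20° ✓; |RT| = 21.40 ✓; ∠RTJ = 86.10° ✓; |TJ| = 18.90 ✓; ∠TJB = 137.8° ✓; |JB| = 11.70 ✓; ∠(JB, BK) = 90.00° ✓; |BK| = 8.300 ✓; ∠(BK, KS) = 90.00° ✓; |KS| = 25.20 ✓; ∠KSH = 55.60° ✓; |SH| = 29.50 ✗.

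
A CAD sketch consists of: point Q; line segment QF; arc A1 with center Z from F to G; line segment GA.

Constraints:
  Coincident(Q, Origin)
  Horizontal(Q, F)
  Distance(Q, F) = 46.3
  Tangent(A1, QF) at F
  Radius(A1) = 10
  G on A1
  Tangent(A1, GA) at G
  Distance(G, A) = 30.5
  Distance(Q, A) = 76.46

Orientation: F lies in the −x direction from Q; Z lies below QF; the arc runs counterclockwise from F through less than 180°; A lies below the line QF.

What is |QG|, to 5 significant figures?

55.439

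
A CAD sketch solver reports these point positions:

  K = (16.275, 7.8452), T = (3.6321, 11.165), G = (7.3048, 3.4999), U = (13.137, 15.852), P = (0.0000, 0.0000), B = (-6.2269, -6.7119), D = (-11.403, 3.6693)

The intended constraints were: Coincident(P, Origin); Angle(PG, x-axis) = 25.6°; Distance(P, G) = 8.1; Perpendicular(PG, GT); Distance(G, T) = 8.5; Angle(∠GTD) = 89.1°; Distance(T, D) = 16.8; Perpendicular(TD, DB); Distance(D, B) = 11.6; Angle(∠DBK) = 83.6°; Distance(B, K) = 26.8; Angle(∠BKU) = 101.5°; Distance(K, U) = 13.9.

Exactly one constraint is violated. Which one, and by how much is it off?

Distance(K, U) = 13.9 — off by 5.30.

P = (0.00, 0.00) ✓; PG at 25.60° ✓; |PG| = 8.100 ✓; ∠(PG, GT) = 90.00° ✓; |GT| = 8.500 ✓; ∠GTD = 89.10° ✓; |TD| = 16.80 ✓; ∠(TD, DB) = 90.00° ✓; |DB| = 11.60 ✓; ∠DBK = 83.60° ✓; |BK| = 26.80 ✓; ∠BKU = 101.5° ✓; |KU| = 8.600 ✗.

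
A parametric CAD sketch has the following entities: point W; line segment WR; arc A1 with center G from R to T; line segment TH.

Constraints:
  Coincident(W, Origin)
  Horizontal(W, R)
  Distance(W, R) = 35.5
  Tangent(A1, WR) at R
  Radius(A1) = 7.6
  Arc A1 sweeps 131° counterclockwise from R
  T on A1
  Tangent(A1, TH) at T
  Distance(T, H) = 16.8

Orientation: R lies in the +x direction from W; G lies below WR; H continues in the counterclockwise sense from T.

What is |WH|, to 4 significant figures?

47.98

W is at the origin; WR is horizontal with |WR| = 35.5 and R on the +x side, so R = (35.50, 0.000). Tangency of A1 to WR means the radius GR is perpendicular to WR, so G = R + (0, -7.6) = (35.50, -7.600). On A1, R sits at bearing 90° from G; a 131° counterclockwise sweep puts T at bearing 221°, so T = G + 7.6·(cos 221°, sin 221°) = (29.76, -12.59). A1 meets TH tangentially, so GT is at right angles to TH, so TH runs along (−sin 221°, cos 221°); with |TH| = 16.8, H = (40.79, -25.27). Then |WH| = |H − W| = 47.98.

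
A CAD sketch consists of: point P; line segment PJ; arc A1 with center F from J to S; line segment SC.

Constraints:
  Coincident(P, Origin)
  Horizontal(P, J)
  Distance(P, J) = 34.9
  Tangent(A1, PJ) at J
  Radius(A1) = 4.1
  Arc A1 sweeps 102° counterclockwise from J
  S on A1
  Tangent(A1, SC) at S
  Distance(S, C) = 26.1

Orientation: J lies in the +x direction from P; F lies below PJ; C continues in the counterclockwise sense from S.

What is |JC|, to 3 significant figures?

30.5

On A1, J sits at bearing 90° from F; a 102° counterclockwise sweep puts S at bearing 192°, so S = F + 4.1·(cos 192°, sin 192°) = (30.9, -4.95). Since A1 is tangent to SC there, FS ⟂ SC, so SC runs along (−sin 192°, cos 192°); with |SC| = 26.1, C = (36.3, -30.5). Then |JC| = |C − J| = 30.5.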